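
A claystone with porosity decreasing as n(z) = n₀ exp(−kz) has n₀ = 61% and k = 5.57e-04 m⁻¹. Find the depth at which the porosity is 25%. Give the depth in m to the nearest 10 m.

1600 m

Working in km (1 km = 1000 m; k in km⁻¹ = k in m⁻¹ × 1000):
Invert Athy's law: z = ln(n₀/n) / k
z = ln(0.61/0.25) / 0.557 = ln(2.44) / 0.557 = 0.8920 / 0.557 = 1.601 km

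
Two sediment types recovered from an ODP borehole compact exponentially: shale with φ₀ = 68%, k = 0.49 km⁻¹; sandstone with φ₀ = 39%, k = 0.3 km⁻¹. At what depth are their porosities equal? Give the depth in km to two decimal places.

Set φ₀ₐ e^(−kₐz) = φ₀ᵦ e^(−kᵦz) ⇒ ln(φ₀ₐ/φ₀ᵦ) = (kₐ − kᵦ)·z
z = ln(0.68/0.39) / (0.49 − 0.3) = 0.5559 / 0.19 = 2.926 km

2.93 km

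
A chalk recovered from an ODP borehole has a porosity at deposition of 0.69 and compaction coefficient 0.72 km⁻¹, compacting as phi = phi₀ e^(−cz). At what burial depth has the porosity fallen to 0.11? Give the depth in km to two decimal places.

2.55 km

Invert Athy's law: z = ln(phi₀/phi) / c
z = ln(0.69/0.11) / 0.72 = ln(6.273) / 0.72 = 1.8362 / 0.72 = 2.550 km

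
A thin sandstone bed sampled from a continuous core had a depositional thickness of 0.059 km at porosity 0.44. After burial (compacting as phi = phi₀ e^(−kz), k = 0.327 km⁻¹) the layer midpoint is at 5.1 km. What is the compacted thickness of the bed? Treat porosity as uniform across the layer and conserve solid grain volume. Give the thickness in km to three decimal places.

0.036 km

Porosity at 5.1 km: phi = 0.44·exp(−0.327×5.1) = 0.0830
Solid-volume conservation: h(1−phi) = h₀(1−phi₀) ⇒ h = h₀·(1−phi₀)/(1−phi)
h = 0.059 × (1 − 0.44)/(1 − 0.0830) = 0.059 × 0.6107 = 0.0360 km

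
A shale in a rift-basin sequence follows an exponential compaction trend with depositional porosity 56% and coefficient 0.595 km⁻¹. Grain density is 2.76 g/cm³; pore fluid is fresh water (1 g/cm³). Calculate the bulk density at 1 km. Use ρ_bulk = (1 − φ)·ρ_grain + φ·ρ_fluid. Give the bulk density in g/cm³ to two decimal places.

Porosity at depth: φ = 0.56·exp(−0.595×1) = 0.56×0.5516 = 0.3089
Bulk density: ρ_b = (1−φ)ρ_g + φ·ρ_f = 0.6911×2.76 + 0.3089×1
       = 1.908 + 0.309 = 2.216 g/cm³

2.22 g/cm³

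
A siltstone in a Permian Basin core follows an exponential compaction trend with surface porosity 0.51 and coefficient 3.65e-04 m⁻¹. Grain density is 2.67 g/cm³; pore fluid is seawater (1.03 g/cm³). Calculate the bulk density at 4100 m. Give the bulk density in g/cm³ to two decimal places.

Working in km (1 km = 1000 m; k in km⁻¹ = k in m⁻¹ × 1000):
Porosity at depth: phi = 0.51·exp(−0.365×4.1) = 0.51×0.2239 = 0.1142
Bulk density: ρ_b = (1−phi)ρ_g + phi·ρ_f = 0.8858×2.67 + 0.1142×1.03
       = 2.365 + 0.118 = 2.483 g/cm³

2.48 g/cm³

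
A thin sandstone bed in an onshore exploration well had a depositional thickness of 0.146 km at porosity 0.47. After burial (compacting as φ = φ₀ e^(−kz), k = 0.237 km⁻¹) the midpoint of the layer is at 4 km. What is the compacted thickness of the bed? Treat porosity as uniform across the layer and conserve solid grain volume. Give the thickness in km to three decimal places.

Porosity at 4 km: φ = 0.47·exp(−0.237×4) = 0.1821
Solid-volume conservation: h(1−φ) = h₀(1−φ₀) ⇒ h = h₀·(1−φ₀)/(1−φ)
h = 0.146 × (1 − 0.47)/(1 − 0.1821) = 0.146 × 0.6480 = 0.0946 km

0.095 km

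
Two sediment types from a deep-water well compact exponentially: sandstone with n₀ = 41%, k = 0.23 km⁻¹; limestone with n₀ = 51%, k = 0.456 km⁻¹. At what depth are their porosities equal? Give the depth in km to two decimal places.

0.97 km

Set n₀ₐ e^(−kₐZ) = n₀ᵦ e^(−kᵦZ) ⇒ ln(n₀ₐ/n₀ᵦ) = (kₐ − kᵦ)·Z
Z = ln(0.41/0.51) / (0.23 − 0.456) = -0.2183 / -0.226 = 0.966 km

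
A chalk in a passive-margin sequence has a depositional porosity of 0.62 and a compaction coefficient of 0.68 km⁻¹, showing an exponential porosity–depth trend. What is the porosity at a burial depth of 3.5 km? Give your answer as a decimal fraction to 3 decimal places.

0.057

n = n₀·exp(−k·d) = 0.62 × exp(−0.68 × 3.5) = 0.62 × exp(−2.38)
  = 0.62 × 0.0926 = 0.0574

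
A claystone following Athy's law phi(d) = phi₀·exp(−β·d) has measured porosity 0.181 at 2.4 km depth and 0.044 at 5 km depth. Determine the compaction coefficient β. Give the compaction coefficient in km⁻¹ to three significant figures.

Athy: phi(d) = phi₀ e^(−βd) ⇒ phi₁/phi₂ = e^{β(d₂−d₁)} ⇒ β = ln(phi₁/phi₂)/(d₂−d₁)
β = ln(0.181/0.044) / (5 − 2.4) = ln(4.114) / 2.6 = 1.4143 / 2.6 = 0.544 km⁻¹

0.544 km⁻¹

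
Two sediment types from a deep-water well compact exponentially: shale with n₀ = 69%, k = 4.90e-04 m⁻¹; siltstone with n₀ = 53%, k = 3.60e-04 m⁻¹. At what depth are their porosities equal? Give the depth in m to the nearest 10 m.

Working in km (1 km = 1000 m; k in km⁻¹ = k in m⁻¹ × 1000):
Set n₀ₐ e^(−kₐZ) = n₀ᵦ e^(−kᵦZ) ⇒ ln(n₀ₐ/n₀ᵦ) = (kₐ − kᵦ)·Z
Z = ln(0.69/0.53) / (0.49 − 0.36) = 0.2638 / 0.13 = 2.029 km

2030 m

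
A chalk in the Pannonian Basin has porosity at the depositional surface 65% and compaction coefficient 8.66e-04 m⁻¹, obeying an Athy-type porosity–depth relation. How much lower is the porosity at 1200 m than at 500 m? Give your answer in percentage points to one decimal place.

Working in km (1 km = 1000 m; k in km⁻¹ = k in m⁻¹ × 1000):
phi(0.5) = 0.65·e^(−0.866×0.5) = 0.4216
phi(1.2) = 0.65·e^(−0.866×1.2) = 0.2299
Δphi = 0.4216 − 0.2299 = 0.1916

19.2 percentage points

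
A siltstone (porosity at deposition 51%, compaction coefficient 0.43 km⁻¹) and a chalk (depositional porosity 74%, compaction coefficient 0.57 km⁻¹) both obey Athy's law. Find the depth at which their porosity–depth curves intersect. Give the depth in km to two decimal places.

Set phi₀ₐ e^(−kₐz) = phi₀ᵦ e^(−kᵦz) ⇒ ln(phi₀ₐ/phi₀ᵦ) = (kₐ − kᵦ)·z
z = ln(0.51/0.74) / (0.43 − 0.57) = -0.3722 / -0.14 = 2.659 km

2.66 km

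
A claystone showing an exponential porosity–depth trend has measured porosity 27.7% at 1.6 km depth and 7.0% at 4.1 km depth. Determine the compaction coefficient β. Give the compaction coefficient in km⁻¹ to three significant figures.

0.550 km⁻¹

Athy: φ(z) = φ₀ e^(−βz) ⇒ φ₁/φ₂ = e^{β(z₂−z₁)} ⇒ β = ln(φ₁/φ₂)/(z₂−z₁)
β = ln(0.277/0.07) / (4.1 − 1.6) = ln(3.957) / 2.5 = 1.3755 / 2.5 = 0.5502 km⁻¹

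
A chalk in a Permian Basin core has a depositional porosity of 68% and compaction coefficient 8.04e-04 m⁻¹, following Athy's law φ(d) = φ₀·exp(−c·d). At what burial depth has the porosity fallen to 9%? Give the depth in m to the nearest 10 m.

Working in km (1 km = 1000 m; c in km⁻¹ = c in m⁻¹ × 1000):
Invert Athy's law: d = ln(φ₀/φ) / c
d = ln(0.68/0.09) / 0.804 = ln(7.556) / 0.804 = 2.0223 / 0.804 = 2.515 km

2520 m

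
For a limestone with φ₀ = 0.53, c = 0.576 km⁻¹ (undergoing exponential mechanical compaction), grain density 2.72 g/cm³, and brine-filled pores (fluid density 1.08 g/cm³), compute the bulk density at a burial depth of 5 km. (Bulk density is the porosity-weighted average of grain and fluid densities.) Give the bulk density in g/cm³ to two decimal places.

Porosity at depth: φ = 0.53·exp(−0.576×5) = 0.53×0.0561 = 0.0298
Bulk density: ρ_b = (1−φ)ρ_g + φ·ρ_f = 0.9702×2.72 + 0.0298×1.08
       = 2.639 + 0.032 = 2.671 g/cm³

2.67 g/cm³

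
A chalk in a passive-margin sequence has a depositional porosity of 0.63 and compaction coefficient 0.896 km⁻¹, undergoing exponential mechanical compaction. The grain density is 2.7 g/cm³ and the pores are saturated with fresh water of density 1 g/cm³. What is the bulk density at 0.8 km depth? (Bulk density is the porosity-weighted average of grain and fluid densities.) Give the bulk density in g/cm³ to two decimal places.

2.18 g/cm³

Porosity at depth: φ = 0.63·exp(−0.896×0.8) = 0.63×0.4883 = 0.3076
Bulk density: ρ_b = (1−φ)ρ_g + φ·ρ_f = 0.6924×2.7 + 0.3076×1
       = 1.869 + 0.308 = 2.177 g/cm³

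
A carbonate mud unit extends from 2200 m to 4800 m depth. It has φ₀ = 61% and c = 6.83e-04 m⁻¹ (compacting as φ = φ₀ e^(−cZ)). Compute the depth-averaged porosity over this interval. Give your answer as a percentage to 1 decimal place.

6.4%

Working in km (1 km = 1000 m; c in km⁻¹ = c in m⁻¹ × 1000):
⟨φ⟩ = (1/(Z₂−Z₁)) ∫ φ₀ e^(−cZ) dZ = φ₀·(e^(−c·Z₁) − e^(−c·Z₂)) / (c·(Z₂−Z₁))
e^(−0.683×2.2) = 0.2226; e^(−0.683×4.8) = 0.0377
⟨φ⟩ = 0.61 × (0.2226 − 0.0377) / (0.683 × 2.6) = 0.61 × 0.1041 = 0.0635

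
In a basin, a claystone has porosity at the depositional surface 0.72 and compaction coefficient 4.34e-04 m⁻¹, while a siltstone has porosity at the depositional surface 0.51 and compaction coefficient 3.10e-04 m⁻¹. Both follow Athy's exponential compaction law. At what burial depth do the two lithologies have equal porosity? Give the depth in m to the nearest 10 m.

Working in km (1 km = 1000 m; β in km⁻¹ = β in m⁻¹ × 1000):
Set φ₀ₐ e^(−βₐz) = φ₀ᵦ e^(−βᵦz) ⇒ ln(φ₀ₐ/φ₀ᵦ) = (βₐ − βᵦ)·z
z = ln(0.72/0.51) / (0.434 − 0.31) = 0.3448 / 0.124 = 2.781 km

2780 m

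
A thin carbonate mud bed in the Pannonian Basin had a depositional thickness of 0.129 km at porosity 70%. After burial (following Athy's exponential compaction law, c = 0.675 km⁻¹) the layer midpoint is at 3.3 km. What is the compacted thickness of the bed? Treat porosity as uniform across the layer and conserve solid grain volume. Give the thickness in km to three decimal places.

Porosity at 3.3 km: n = 0.7·exp(−0.675×3.3) = 0.0755
Solid-volume conservation: h(1−n) = h₀(1−n₀) ⇒ h = h₀·(1−n₀)/(1−n)
h = 0.129 × (1 − 0.7)/(1 − 0.0755) = 0.129 × 0.3245 = 0.0419 km

0.042 km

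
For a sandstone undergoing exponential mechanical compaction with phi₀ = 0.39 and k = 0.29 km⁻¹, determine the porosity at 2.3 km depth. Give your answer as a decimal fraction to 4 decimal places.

phi = phi₀·exp(−k·z) = 0.39 × exp(−0.29 × 2.3) = 0.39 × exp(−0.667)
  = 0.39 × 0.5132 = 0.2002

0.2002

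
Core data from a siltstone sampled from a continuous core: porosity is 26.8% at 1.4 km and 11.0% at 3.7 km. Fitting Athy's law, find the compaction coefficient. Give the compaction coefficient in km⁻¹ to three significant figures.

Athy: φ(z) = φ₀ e^(−kz) ⇒ φ₁/φ₂ = e^{k(z₂−z₁)} ⇒ k = ln(φ₁/φ₂)/(z₂−z₁)
k = ln(0.268/0.11) / (3.7 − 1.4) = ln(2.436) / 2.3 = 0.8905 / 2.3 = 0.3872 km⁻¹

0.387 km⁻¹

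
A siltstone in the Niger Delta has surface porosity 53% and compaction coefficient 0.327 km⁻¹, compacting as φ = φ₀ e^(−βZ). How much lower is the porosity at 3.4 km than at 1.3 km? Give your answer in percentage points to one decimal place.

17.2 percentage points

φ(1.3) = 0.53·e^(−0.327×1.3) = 0.3465
φ(3.4) = 0.53·e^(−0.327×3.4) = 0.1744
Δφ = 0.3465 − 0.1744 = 0.1721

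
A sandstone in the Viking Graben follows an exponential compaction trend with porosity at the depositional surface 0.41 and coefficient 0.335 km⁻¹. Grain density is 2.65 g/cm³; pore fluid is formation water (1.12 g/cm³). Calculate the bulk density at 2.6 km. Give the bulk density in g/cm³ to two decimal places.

Porosity at depth: n = 0.41·exp(−0.335×2.6) = 0.41×0.4185 = 0.1716
Bulk density: ρ_b = (1−n)ρ_g + n·ρ_f = 0.8284×2.65 + 0.1716×1.12
       = 2.195 + 0.192 = 2.387 g/cm³

2.39 g/cm³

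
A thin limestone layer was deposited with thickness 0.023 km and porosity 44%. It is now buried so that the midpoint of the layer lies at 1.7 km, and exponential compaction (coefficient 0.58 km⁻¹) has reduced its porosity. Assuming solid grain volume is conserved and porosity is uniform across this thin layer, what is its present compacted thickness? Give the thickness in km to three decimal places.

0.015 km

Porosity at 1.7 km: phi = 0.44·exp(−0.58×1.7) = 0.1641
Solid-volume conservation: h(1−phi) = h₀(1−phi₀) ⇒ h = h₀·(1−phi₀)/(1−phi)
h = 0.023 × (1 − 0.44)/(1 − 0.1641) = 0.023 × 0.6700 = 0.0154 km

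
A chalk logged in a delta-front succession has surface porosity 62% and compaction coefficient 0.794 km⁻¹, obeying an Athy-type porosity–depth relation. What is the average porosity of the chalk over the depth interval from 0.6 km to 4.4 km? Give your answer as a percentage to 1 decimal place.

12.1%

⟨phi⟩ = (1/(Z₂−Z₁)) ∫ phi₀ e^(−βZ) dZ = phi₀·(e^(−β·Z₁) − e^(−β·Z₂)) / (β·(Z₂−Z₁))
e^(−0.794×0.6) = 0.6210; e^(−0.794×4.4) = 0.0304
⟨phi⟩ = 0.62 × (0.6210 − 0.0304) / (0.794 × 3.8) = 0.62 × 0.1958 = 0.1214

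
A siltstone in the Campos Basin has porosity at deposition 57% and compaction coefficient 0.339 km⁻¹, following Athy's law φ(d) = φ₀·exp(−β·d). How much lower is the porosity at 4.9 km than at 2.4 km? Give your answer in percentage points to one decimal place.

φ(2.4) = 0.57·e^(−0.339×2.4) = 0.2527
φ(4.9) = 0.57·e^(−0.339×4.9) = 0.1083
Δφ = 0.2527 − 0.1083 = 0.1444

14.4 percentage points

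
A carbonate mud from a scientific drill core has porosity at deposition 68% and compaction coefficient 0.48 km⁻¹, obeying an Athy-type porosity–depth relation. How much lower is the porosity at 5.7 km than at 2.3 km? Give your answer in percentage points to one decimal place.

18.1 percentage points

phi(2.3) = 0.68·e^(−0.48×2.3) = 0.2254
phi(5.7) = 0.68·e^(−0.48×5.7) = 0.0441
Δphi = 0.2254 − 0.0441 = 0.1814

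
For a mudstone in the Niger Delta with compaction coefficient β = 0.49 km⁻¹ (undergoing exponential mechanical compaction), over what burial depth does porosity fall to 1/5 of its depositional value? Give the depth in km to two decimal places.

phi/phi₀ = 1/5 ⇒ exp(−β·Z) = 1/5 ⇒ Z = ln(5) / β
Z = 1.6094 / 0.49 = 3.285 km

3.28 km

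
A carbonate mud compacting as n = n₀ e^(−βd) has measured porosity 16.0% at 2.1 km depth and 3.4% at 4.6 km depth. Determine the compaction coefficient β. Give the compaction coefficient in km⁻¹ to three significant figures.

Athy: n(d) = n₀ e^(−βd) ⇒ n₁/n₂ = e^{β(d₂−d₁)} ⇒ β = ln(n₁/n₂)/(d₂−d₁)
β = ln(0.16/0.034) / (4.6 − 2.1) = ln(4.706) / 2.5 = 1.5488 / 2.5 = 0.6195 km⁻¹

0.620 km⁻¹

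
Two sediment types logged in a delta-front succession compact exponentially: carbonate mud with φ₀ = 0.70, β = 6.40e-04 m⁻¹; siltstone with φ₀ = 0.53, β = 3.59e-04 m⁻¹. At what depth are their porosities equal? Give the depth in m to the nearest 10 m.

Working in km (1 km = 1000 m; β in km⁻¹ = β in m⁻¹ × 1000):
Set φ₀ₐ e^(−βₐd) = φ₀ᵦ e^(−βᵦd) ⇒ ln(φ₀ₐ/φ₀ᵦ) = (βₐ − βᵦ)·d
d = ln(0.7/0.53) / (0.64 − 0.359) = 0.2782 / 0.281 = 0.990 km

990 m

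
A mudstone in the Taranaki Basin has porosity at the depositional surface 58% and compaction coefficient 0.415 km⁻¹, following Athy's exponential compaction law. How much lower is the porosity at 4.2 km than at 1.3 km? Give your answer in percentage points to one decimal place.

φ(1.3) = 0.58·e^(−0.415×1.3) = 0.3382
φ(4.2) = 0.58·e^(−0.415×4.2) = 0.1015
Δφ = 0.3382 − 0.1015 = 0.2367

23.7 percentage points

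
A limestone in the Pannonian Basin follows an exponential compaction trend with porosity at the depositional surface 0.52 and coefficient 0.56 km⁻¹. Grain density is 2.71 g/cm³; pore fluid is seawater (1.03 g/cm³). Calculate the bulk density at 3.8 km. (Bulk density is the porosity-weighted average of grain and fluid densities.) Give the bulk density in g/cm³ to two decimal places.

2.61 g/cm³

Porosity at depth: phi = 0.52·exp(−0.56×3.8) = 0.52×0.1191 = 0.0619
Bulk density: ρ_b = (1−phi)ρ_g + phi·ρ_f = 0.9381×2.71 + 0.0619×1.03
       = 2.542 + 0.064 = 2.606 g/cm³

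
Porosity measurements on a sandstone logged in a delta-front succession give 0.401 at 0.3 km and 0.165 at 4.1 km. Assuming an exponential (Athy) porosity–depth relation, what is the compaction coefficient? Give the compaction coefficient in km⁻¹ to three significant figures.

0.234 km⁻¹

Athy: φ(Z) = φ₀ e^(−kZ) ⇒ φ₁/φ₂ = e^{k(Z₂−Z₁)} ⇒ k = ln(φ₁/φ₂)/(Z₂−Z₁)
k = ln(0.401/0.165) / (4.1 − 0.3) = ln(2.43) / 3.8 = 0.8880 / 3.8 = 0.2337 km⁻¹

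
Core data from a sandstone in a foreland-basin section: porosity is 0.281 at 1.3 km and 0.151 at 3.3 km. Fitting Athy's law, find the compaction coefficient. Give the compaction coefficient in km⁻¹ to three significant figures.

Athy: φ(Z) = φ₀ e^(−βZ) ⇒ φ₁/φ₂ = e^{β(Z₂−Z₁)} ⇒ β = ln(φ₁/φ₂)/(Z₂−Z₁)
β = ln(0.281/0.151) / (3.3 − 1.3) = ln(1.861) / 2 = 0.6211 / 2 = 0.3105 km⁻¹

0.311 km⁻¹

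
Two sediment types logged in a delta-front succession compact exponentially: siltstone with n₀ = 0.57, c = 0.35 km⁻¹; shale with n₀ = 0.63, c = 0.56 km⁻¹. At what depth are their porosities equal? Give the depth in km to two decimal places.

Set n₀ₐ e^(−cₐZ) = n₀ᵦ e^(−cᵦZ) ⇒ ln(n₀ₐ/n₀ᵦ) = (cₐ − cᵦ)·Z
Z = ln(0.57/0.63) / (0.35 − 0.56) = -0.1001 / -0.21 = 0.477 km

0.48 km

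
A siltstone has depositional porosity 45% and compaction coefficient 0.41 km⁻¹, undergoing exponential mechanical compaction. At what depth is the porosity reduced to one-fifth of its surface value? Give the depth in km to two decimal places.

φ/φ₀ = 1/5 ⇒ exp(−k·d) = 1/5 ⇒ d = ln(5) / k
d = 1.6094 / 0.41 = 3.925 km

3.93 km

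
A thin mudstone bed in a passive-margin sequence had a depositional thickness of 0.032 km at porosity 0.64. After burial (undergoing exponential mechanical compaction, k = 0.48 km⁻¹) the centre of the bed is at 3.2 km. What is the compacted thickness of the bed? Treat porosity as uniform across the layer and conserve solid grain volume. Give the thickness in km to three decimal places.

0.013 km

Porosity at 3.2 km: phi = 0.64·exp(−0.48×3.2) = 0.1378
Solid-volume conservation: h(1−phi) = h₀(1−phi₀) ⇒ h = h₀·(1−phi₀)/(1−phi)
h = 0.032 × (1 − 0.64)/(1 − 0.1378) = 0.032 × 0.4175 = 0.0134 km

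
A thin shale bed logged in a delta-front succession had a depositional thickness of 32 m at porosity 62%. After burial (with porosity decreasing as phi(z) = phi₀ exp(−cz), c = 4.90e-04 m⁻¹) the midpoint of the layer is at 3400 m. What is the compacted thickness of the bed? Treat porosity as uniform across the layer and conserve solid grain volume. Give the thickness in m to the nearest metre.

Working in km (1 km = 1000 m; c in km⁻¹ = c in m⁻¹ × 1000):
Porosity at 3.4 km: phi = 0.62·exp(−0.49×3.4) = 0.1172
Solid-volume conservation: h(1−phi) = h₀(1−phi₀) ⇒ h = h₀·(1−phi₀)/(1−phi)
h = 0.032 × (1 − 0.62)/(1 − 0.1172) = 0.032 × 0.4304 = 0.0138 km

14 m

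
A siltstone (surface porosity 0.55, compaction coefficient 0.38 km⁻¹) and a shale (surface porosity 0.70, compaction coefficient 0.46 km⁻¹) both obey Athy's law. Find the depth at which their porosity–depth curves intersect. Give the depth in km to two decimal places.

3.01 km

Set phi₀ₐ e^(−kₐZ) = phi₀ᵦ e^(−kᵦZ) ⇒ ln(phi₀ₐ/phi₀ᵦ) = (kₐ − kᵦ)·Z
Z = ln(0.55/0.7) / (0.38 − 0.46) = -0.2412 / -0.08 = 3.015 km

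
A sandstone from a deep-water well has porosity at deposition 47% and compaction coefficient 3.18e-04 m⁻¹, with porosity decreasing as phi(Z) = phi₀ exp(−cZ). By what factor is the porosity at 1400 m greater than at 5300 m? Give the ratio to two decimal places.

Working in km (1 km = 1000 m; c in km⁻¹ = c in m⁻¹ × 1000):
phi(Z₁)/phi(Z₂) = e^(−c·Z₁)/e^(−c·Z₂) = e^{c(Z₂−Z₁)}
= exp(0.318 × 3.9) = exp(1.24) = 3.4563

3.46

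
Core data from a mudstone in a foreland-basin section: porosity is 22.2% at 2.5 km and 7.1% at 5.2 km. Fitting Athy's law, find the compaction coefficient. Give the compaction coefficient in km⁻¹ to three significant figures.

Athy: φ(d) = φ₀ e^(−cd) ⇒ φ₁/φ₂ = e^{c(d₂−d₁)} ⇒ c = ln(φ₁/φ₂)/(d₂−d₁)
c = ln(0.222/0.071) / (5.2 − 2.5) = ln(3.127) / 2.7 = 1.1400 / 2.7 = 0.4222 km⁻¹

0.422 km⁻¹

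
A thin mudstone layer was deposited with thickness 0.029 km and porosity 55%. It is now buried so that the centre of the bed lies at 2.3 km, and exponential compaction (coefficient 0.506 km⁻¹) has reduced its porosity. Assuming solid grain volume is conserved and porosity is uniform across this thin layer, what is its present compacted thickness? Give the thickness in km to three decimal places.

Porosity at 2.3 km: n = 0.55·exp(−0.506×2.3) = 0.1718
Solid-volume conservation: h(1−n) = h₀(1−n₀) ⇒ h = h₀·(1−n₀)/(1−n)
h = 0.029 × (1 − 0.55)/(1 − 0.1718) = 0.029 × 0.5433 = 0.0158 km

0.016 km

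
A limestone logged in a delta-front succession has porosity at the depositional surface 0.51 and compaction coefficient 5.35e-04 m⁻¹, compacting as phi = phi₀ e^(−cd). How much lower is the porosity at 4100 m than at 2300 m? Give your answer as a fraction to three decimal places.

0.092

Working in km (1 km = 1000 m; c in km⁻¹ = c in m⁻¹ × 1000):
phi(2.3) = 0.51·e^(−0.535×2.3) = 0.1490
phi(4.1) = 0.51·e^(−0.535×4.1) = 0.0569
Δphi = 0.1490 − 0.0569 = 0.0921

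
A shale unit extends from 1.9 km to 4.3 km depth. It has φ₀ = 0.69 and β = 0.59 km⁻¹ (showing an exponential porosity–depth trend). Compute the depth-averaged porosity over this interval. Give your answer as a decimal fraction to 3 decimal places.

⟨φ⟩ = (1/(Z₂−Z₁)) ∫ φ₀ e^(−βZ) dZ = φ₀·(e^(−β·Z₁) − e^(−β·Z₂)) / (β·(Z₂−Z₁))
e^(−0.59×1.9) = 0.3260; e^(−0.59×4.3) = 0.0791
⟨φ⟩ = 0.69 × (0.3260 − 0.0791) / (0.59 × 2.4) = 0.69 × 0.1743 = 0.1203

0.120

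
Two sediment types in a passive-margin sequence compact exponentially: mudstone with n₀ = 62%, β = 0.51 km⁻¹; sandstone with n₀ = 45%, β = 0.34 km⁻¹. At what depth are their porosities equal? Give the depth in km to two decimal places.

Set n₀ₐ e^(−βₐZ) = n₀ᵦ e^(−βᵦZ) ⇒ ln(n₀ₐ/n₀ᵦ) = (βₐ − βᵦ)·Z
Z = ln(0.62/0.45) / (0.51 − 0.34) = 0.3205 / 0.17 = 1.885 km

1.89 km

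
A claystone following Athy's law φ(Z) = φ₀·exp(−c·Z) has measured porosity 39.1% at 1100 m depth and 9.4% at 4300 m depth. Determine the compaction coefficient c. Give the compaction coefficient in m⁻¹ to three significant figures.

Working in km (1 km = 1000 m; c in km⁻¹ = c in m⁻¹ × 1000):
Athy: φ(Z) = φ₀ e^(−cZ) ⇒ φ₁/φ₂ = e^{c(Z₂−Z₁)} ⇒ c = ln(φ₁/φ₂)/(Z₂−Z₁)
c = ln(0.391/0.094) / (4.3 − 1.1) = ln(4.16) / 3.2 = 1.4254 / 3.2 = 0.4454 km⁻¹

0.000445 m⁻¹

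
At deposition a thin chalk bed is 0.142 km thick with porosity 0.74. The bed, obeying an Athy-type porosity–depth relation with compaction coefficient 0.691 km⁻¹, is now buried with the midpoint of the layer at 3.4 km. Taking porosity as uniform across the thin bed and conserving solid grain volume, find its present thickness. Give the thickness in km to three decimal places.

0.040 km

Porosity at 3.4 km: φ = 0.74·exp(−0.691×3.4) = 0.0706
Solid-volume conservation: h(1−φ) = h₀(1−φ₀) ⇒ h = h₀·(1−φ₀)/(1−φ)
h = 0.142 × (1 − 0.74)/(1 − 0.0706) = 0.142 × 0.2798 = 0.0397 km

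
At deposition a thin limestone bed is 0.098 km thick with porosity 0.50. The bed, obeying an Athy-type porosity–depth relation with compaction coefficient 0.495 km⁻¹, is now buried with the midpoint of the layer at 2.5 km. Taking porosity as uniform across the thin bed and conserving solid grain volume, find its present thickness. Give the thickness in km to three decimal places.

0.057 km

Porosity at 2.5 km: φ = 0.5·exp(−0.495×2.5) = 0.1451
Solid-volume conservation: h(1−φ) = h₀(1−φ₀) ⇒ h = h₀·(1−φ₀)/(1−φ)
h = 0.098 × (1 − 0.5)/(1 − 0.1451) = 0.098 × 0.5848 = 0.0573 km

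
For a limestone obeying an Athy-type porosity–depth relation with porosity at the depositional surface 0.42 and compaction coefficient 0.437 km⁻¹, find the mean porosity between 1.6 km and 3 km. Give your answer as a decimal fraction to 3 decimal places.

⟨phi⟩ = (1/(z₂−z₁)) ∫ phi₀ e^(−βz) dz = phi₀·(e^(−β·z₁) − e^(−β·z₂)) / (β·(z₂−z₁))
e^(−0.437×1.6) = 0.4970; e^(−0.437×3) = 0.2696
⟨phi⟩ = 0.42 × (0.4970 − 0.2696) / (0.437 × 1.4) = 0.42 × 0.3717 = 0.1561

0.156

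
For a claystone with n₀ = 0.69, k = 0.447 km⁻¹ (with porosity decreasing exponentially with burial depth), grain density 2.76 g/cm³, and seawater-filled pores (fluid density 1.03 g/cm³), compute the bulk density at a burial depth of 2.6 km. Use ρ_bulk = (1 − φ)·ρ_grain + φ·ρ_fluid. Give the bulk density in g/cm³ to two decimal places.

Porosity at depth: n = 0.69·exp(−0.447×2.6) = 0.69×0.3128 = 0.2158
Bulk density: ρ_b = (1−n)ρ_g + n·ρ_f = 0.7842×2.76 + 0.2158×1.03
       = 2.164 + 0.222 = 2.387 g/cm³

2.39 g/cm³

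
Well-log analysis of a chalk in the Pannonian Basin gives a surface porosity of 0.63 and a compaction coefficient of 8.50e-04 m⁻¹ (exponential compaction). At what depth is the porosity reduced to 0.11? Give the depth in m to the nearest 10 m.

2050 m

Working in km (1 km = 1000 m; k in km⁻¹ = k in m⁻¹ × 1000):
Invert Athy's law: z = ln(phi₀/phi) / k
z = ln(0.63/0.11) / 0.85 = ln(5.727) / 0.85 = 1.7452 / 0.85 = 2.053 km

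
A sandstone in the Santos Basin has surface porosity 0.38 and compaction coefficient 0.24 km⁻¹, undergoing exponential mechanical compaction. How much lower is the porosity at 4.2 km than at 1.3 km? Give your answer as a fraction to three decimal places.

φ(1.3) = 0.38·e^(−0.24×1.3) = 0.2782
φ(4.2) = 0.38·e^(−0.24×4.2) = 0.1387
Δφ = 0.2782 − 0.1387 = 0.1395

0.139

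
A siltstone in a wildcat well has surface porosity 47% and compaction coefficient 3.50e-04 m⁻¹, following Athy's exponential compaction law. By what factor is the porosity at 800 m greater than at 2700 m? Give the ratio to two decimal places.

Working in km (1 km = 1000 m; k in km⁻¹ = k in m⁻¹ × 1000):
phi(z₁)/phi(z₂) = e^(−k·z₁)/e^(−k·z₂) = e^{k(z₂−z₁)}
= exp(0.35 × 1.9) = exp(0.665) = 1.9445

1.94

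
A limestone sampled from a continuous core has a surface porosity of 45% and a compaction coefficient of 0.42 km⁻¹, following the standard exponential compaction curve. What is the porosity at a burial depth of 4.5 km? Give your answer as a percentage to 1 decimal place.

n = n₀·exp(−β·d) = 0.45 × exp(−0.42 × 4.5) = 0.45 × exp(−1.89)
  = 0.45 × 0.1511 = 0.0680

6.8%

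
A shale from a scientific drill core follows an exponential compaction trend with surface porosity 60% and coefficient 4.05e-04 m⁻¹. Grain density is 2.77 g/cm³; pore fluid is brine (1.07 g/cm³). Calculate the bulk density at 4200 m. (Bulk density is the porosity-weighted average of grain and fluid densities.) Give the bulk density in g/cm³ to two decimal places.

2.58 g/cm³

Working in km (1 km = 1000 m; β in km⁻¹ = β in m⁻¹ × 1000):
Porosity at depth: phi = 0.6·exp(−0.405×4.2) = 0.6×0.1825 = 0.1095
Bulk density: ρ_b = (1−phi)ρ_g + phi·ρ_f = 0.8905×2.77 + 0.1095×1.07
       = 2.467 + 0.117 = 2.584 g/cm³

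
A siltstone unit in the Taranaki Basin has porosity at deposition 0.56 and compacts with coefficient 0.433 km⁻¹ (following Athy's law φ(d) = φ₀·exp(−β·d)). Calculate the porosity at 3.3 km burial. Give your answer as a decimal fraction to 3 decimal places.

0.134

φ = φ₀·exp(−β·d) = 0.56 × exp(−0.433 × 3.3) = 0.56 × exp(−1.429)
  = 0.56 × 0.2396 = 0.1342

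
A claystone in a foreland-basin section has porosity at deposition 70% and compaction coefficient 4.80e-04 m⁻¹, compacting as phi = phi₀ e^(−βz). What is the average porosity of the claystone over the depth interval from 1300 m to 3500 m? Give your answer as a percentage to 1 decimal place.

23.2%

Working in km (1 km = 1000 m; β in km⁻¹ = β in m⁻¹ × 1000):
⟨phi⟩ = (1/(z₂−z₁)) ∫ phi₀ e^(−βz) dz = phi₀·(e^(−β·z₁) − e^(−β·z₂)) / (β·(z₂−z₁))
e^(−0.48×1.3) = 0.5358; e^(−0.48×3.5) = 0.1864
⟨phi⟩ = 0.7 × (0.5358 − 0.1864) / (0.48 × 2.2) = 0.7 × 0.3309 = 0.2316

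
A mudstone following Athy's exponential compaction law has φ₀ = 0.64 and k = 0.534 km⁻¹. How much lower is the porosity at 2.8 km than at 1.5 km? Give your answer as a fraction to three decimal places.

0.144

φ(1.5) = 0.64·e^(−0.534×1.5) = 0.2873
φ(2.8) = 0.64·e^(−0.534×2.8) = 0.1435
Δφ = 0.2873 − 0.1435 = 0.1438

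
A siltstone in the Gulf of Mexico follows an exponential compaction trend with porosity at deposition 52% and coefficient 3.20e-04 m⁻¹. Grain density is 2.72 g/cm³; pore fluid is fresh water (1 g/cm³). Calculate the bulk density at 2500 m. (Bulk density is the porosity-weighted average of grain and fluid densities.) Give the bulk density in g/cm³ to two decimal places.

Working in km (1 km = 1000 m; c in km⁻¹ = c in m⁻¹ × 1000):
Porosity at depth: phi = 0.52·exp(−0.32×2.5) = 0.52×0.4493 = 0.2337
Bulk density: ρ_b = (1−phi)ρ_g + phi·ρ_f = 0.7663×2.72 + 0.2337×1
       = 2.084 + 0.234 = 2.318 g/cm³

2.32 g/cm³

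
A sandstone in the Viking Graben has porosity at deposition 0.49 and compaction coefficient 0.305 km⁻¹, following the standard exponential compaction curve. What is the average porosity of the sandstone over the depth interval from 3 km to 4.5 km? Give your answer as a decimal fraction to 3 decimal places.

⟨φ⟩ = (1/(Z₂−Z₁)) ∫ φ₀ e^(−cZ) dZ = φ₀·(e^(−c·Z₁) − e^(−c·Z₂)) / (c·(Z₂−Z₁))
e^(−0.305×3) = 0.4005; e^(−0.305×4.5) = 0.2535
⟨φ⟩ = 0.49 × (0.4005 − 0.2535) / (0.305 × 1.5) = 0.49 × 0.3214 = 0.1575

0.157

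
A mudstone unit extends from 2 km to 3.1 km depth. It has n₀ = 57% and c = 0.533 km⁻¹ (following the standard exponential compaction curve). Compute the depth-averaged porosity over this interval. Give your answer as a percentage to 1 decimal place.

14.9%

⟨n⟩ = (1/(Z₂−Z₁)) ∫ n₀ e^(−cZ) dZ = n₀·(e^(−c·Z₁) − e^(−c·Z₂)) / (c·(Z₂−Z₁))
e^(−0.533×2) = 0.3444; e^(−0.533×3.1) = 0.1916
⟨n⟩ = 0.57 × (0.3444 − 0.1916) / (0.533 × 1.1) = 0.57 × 0.2606 = 0.1485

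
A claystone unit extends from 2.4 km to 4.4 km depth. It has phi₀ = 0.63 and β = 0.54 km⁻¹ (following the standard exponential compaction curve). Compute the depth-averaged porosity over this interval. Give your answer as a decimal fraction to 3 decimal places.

0.105

⟨phi⟩ = (1/(Z₂−Z₁)) ∫ phi₀ e^(−βZ) dZ = phi₀·(e^(−β·Z₁) − e^(−β·Z₂)) / (β·(Z₂−Z₁))
e^(−0.54×2.4) = 0.2736; e^(−0.54×4.4) = 0.0929
⟨phi⟩ = 0.63 × (0.2736 − 0.0929) / (0.54 × 2) = 0.63 × 0.1673 = 0.1054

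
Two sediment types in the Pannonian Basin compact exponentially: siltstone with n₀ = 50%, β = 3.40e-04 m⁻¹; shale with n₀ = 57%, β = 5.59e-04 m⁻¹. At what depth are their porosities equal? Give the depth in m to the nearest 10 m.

600 m

Working in km (1 km = 1000 m; β in km⁻¹ = β in m⁻¹ × 1000):
Set n₀ₐ e^(−βₐz) = n₀ᵦ e^(−βᵦz) ⇒ ln(n₀ₐ/n₀ᵦ) = (βₐ − βᵦ)·z
z = ln(0.5/0.57) / (0.34 − 0.559) = -0.1310 / -0.219 = 0.598 km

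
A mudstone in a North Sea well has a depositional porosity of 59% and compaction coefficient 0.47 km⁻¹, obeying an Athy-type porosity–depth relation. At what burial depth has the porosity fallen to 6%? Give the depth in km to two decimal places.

4.86 km

Invert Athy's law: d = ln(phi₀/phi) / c
d = ln(0.59/0.06) / 0.47 = ln(9.833) / 0.47 = 2.2858 / 0.47 = 4.863 km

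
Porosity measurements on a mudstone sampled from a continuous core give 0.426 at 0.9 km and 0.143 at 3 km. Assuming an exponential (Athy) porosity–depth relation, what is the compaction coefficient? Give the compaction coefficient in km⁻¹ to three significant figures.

0.520 km⁻¹

Athy: φ(Z) = φ₀ e^(−βZ) ⇒ φ₁/φ₂ = e^{β(Z₂−Z₁)} ⇒ β = ln(φ₁/φ₂)/(Z₂−Z₁)
β = ln(0.426/0.143) / (3 − 0.9) = ln(2.979) / 2.1 = 1.0916 / 2.1 = 0.5198 km⁻¹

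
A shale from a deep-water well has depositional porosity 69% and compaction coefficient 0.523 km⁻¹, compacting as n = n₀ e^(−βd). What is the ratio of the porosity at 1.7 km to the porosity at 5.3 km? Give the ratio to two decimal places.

6.57

n(d₁)/n(d₂) = e^(−β·d₁)/e^(−β·d₂) = e^{β(d₂−d₁)}
= exp(0.523 × 3.6) = exp(1.883) = 6.5719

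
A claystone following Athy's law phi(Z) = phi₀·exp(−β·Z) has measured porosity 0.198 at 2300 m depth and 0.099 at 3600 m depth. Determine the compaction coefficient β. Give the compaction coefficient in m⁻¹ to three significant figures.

0.000533 m⁻¹

Working in km (1 km = 1000 m; β in km⁻¹ = β in m⁻¹ × 1000):
Athy: phi(Z) = phi₀ e^(−βZ) ⇒ phi₁/phi₂ = e^{β(Z₂−Z₁)} ⇒ β = ln(phi₁/phi₂)/(Z₂−Z₁)
β = ln(0.198/0.099) / (3.6 − 2.3) = ln(2) / 1.3 = 0.6931 / 1.3 = 0.5332 km⁻¹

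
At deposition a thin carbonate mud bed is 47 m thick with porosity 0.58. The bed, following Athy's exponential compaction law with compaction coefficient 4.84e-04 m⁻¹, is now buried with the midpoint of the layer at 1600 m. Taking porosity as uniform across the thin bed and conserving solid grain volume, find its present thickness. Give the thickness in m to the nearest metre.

Working in km (1 km = 1000 m; k in km⁻¹ = k in m⁻¹ × 1000):
Porosity at 1.6 km: phi = 0.58·exp(−0.484×1.6) = 0.2674
Solid-volume conservation: h(1−phi) = h₀(1−phi₀) ⇒ h = h₀·(1−phi₀)/(1−phi)
h = 0.047 × (1 − 0.58)/(1 − 0.2674) = 0.047 × 0.5733 = 0.0269 km

27 m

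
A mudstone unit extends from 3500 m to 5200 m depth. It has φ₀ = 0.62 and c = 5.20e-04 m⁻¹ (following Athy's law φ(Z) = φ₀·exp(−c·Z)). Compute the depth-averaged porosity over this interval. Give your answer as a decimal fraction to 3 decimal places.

Working in km (1 km = 1000 m; c in km⁻¹ = c in m⁻¹ × 1000):
⟨φ⟩ = (1/(Z₂−Z₁)) ∫ φ₀ e^(−cZ) dZ = φ₀·(e^(−c·Z₁) − e^(−c·Z₂)) / (c·(Z₂−Z₁))
e^(−0.52×3.5) = 0.1620; e^(−0.52×5.2) = 0.0669
⟨φ⟩ = 0.62 × (0.1620 − 0.0669) / (0.52 × 1.7) = 0.62 × 0.1076 = 0.0667

0.067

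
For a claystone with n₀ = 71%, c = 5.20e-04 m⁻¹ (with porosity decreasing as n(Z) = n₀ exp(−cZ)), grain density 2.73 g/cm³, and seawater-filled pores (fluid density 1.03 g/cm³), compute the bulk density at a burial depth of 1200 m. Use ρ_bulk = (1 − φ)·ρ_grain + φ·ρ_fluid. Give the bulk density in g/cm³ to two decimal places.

2.08 g/cm³

Working in km (1 km = 1000 m; c in km⁻¹ = c in m⁻¹ × 1000):
Porosity at depth: n = 0.71·exp(−0.52×1.2) = 0.71×0.5358 = 0.3804
Bulk density: ρ_b = (1−n)ρ_g + n·ρ_f = 0.6196×2.73 + 0.3804×1.03
       = 1.691 + 0.392 = 2.083 g/cm³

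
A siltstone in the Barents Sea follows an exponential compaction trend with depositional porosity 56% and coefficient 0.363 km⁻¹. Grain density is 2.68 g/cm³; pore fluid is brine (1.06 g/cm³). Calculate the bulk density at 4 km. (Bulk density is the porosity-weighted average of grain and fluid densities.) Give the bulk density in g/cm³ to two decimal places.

2.47 g/cm³

Porosity at depth: phi = 0.56·exp(−0.363×4) = 0.56×0.2341 = 0.1311
Bulk density: ρ_b = (1−phi)ρ_g + phi·ρ_f = 0.8689×2.68 + 0.1311×1.06
       = 2.329 + 0.139 = 2.468 g/cm³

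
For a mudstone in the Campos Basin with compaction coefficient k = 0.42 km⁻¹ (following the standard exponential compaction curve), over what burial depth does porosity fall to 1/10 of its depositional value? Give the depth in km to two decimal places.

5.48 km

phi/phi₀ = 1/10 ⇒ exp(−k·d) = 1/10 ⇒ d = ln(10) / k
d = 2.3026 / 0.42 = 5.482 km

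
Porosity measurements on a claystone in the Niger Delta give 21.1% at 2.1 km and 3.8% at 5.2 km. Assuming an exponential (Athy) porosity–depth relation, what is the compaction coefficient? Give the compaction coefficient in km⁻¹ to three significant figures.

0.553 km⁻¹

Athy: n(d) = n₀ e^(−kd) ⇒ n₁/n₂ = e^{k(d₂−d₁)} ⇒ k = ln(n₁/n₂)/(d₂−d₁)
k = ln(0.211/0.038) / (5.2 − 2.1) = ln(5.553) / 3.1 = 1.7143 / 3.1 = 0.553 km⁻¹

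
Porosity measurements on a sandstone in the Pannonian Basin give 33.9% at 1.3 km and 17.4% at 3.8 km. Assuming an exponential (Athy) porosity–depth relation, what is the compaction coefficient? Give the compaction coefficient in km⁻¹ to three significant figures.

0.267 km⁻¹

Athy: φ(z) = φ₀ e^(−cz) ⇒ φ₁/φ₂ = e^{c(z₂−z₁)} ⇒ c = ln(φ₁/φ₂)/(z₂−z₁)
c = ln(0.339/0.174) / (3.8 − 1.3) = ln(1.948) / 2.5 = 0.6669 / 2.5 = 0.2668 km⁻¹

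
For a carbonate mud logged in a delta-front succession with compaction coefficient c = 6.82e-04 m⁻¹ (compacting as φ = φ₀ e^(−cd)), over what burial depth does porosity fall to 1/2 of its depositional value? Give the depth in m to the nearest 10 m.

1020 m

Working in km (1 km = 1000 m; c in km⁻¹ = c in m⁻¹ × 1000):
φ/φ₀ = 1/2 ⇒ exp(−c·d) = 1/2 ⇒ d = ln(2) / c
d = 0.6931 / 0.682 = 1.016 km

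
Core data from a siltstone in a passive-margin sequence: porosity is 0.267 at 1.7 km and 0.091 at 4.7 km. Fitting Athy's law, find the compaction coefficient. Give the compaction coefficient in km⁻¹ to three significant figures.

Athy: phi(z) = phi₀ e^(−βz) ⇒ phi₁/phi₂ = e^{β(z₂−z₁)} ⇒ β = ln(phi₁/phi₂)/(z₂−z₁)
β = ln(0.267/0.091) / (4.7 − 1.7) = ln(2.934) / 3 = 1.0764 / 3 = 0.3588 km⁻¹

0.359 km⁻¹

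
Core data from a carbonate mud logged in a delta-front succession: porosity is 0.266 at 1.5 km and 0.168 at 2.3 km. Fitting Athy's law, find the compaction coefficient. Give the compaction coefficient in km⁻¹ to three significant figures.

0.574 km⁻¹

Athy: phi(Z) = phi₀ e^(−βZ) ⇒ phi₁/phi₂ = e^{β(Z₂−Z₁)} ⇒ β = ln(phi₁/phi₂)/(Z₂−Z₁)
β = ln(0.266/0.168) / (2.3 − 1.5) = ln(1.583) / 0.8 = 0.4595 / 0.8 = 0.5744 km⁻¹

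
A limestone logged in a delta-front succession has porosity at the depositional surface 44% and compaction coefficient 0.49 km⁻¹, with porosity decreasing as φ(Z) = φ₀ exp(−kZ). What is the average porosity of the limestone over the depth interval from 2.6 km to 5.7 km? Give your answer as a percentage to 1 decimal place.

6.3%

⟨φ⟩ = (1/(Z₂−Z₁)) ∫ φ₀ e^(−kZ) dZ = φ₀·(e^(−k·Z₁) − e^(−k·Z₂)) / (k·(Z₂−Z₁))
e^(−0.49×2.6) = 0.2797; e^(−0.49×5.7) = 0.0612
⟨φ⟩ = 0.44 × (0.2797 − 0.0612) / (0.49 × 3.1) = 0.44 × 0.1438 = 0.0633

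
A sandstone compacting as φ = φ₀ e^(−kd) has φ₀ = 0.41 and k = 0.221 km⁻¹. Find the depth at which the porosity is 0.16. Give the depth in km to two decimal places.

4.26 km

Invert Athy's law: d = ln(φ₀/φ) / k
d = ln(0.41/0.16) / 0.221 = ln(2.562) / 0.221 = 0.9410 / 0.221 = 4.258 km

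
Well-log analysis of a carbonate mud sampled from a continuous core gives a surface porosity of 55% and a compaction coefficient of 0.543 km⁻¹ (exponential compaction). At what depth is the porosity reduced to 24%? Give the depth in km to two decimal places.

Invert Athy's law: z = ln(φ₀/φ) / β
z = ln(0.55/0.24) / 0.543 = ln(2.292) / 0.543 = 0.8293 / 0.543 = 1.527 km

1.53 km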